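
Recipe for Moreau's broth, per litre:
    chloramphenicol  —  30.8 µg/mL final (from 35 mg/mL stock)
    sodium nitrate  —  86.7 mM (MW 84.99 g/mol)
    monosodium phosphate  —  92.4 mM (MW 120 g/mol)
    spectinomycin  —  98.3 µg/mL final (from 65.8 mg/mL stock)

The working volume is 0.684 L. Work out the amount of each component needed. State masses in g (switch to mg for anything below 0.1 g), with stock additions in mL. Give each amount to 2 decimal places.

chloramphenicol 0.60 mL; sodium nitrate 5.04 g; monosodium phosphate 7.58 g; spectinomycin 1.02 mL

Scale factor relative to 1 L: 0.684.
chloramphenicol: dilute stock: 30.8 µg/mL × 684 mL ÷ 35000 µg/mL = 0.60 mL
sodium nitrate: 86.7 mmol/L × 84.99 g/mol × 0.684 L ÷ 1000 = 5.04 g
monosodium phosphate: 92.4 mmol/L × 120 g/mol × 0.684 L ÷ 1000 = 7.58 g
spectinomycin: C1V1 = C2V2 → 98.3 µg/mL × 684 mL ÷ 65800 µg/mL = 1.02 mL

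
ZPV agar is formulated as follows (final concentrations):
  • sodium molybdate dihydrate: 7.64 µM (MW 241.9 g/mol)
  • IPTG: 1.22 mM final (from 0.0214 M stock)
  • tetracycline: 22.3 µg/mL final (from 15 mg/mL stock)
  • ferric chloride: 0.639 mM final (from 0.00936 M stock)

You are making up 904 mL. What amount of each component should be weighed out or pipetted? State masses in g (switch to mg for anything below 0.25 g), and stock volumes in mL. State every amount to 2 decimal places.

Target volume = 904 mL = 0.904 L.
sodium molybdate dihydrate: 7.64 µmol/L × 241.9 g/mol × 0.904 L ÷ 1000 = 1.67 mg
IPTG: dilute stock: 1.22 mM × 904 mL ÷ 21.4 mM = 51.54 mL
tetracycline: V = C2·V2/C1 = 22.3 µg/mL × 904 mL ÷ 15000 µg/mL = 1.34 mL
ferric chloride: V = C2·V2/C1 = 0.639 mM × 904 mL ÷ 9.36 mM = 61.72 mL

sodium molybdate dihydrate 1.67 mg; IPTG 51.54 mL; tetracycline 1.34 mL; ferric chloride 61.72 mL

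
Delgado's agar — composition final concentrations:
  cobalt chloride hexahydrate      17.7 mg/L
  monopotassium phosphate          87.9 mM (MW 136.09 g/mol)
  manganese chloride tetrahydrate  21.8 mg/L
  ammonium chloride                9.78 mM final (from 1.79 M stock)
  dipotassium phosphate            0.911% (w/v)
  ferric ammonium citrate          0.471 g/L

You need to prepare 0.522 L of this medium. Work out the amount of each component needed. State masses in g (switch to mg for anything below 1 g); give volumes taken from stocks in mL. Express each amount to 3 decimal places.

Scale factor relative to 1 L: 0.522.
cobalt chloride hexahydrate: 17.7 mg/L × 0.522 L = 9.239 mg
monopotassium phosphate: 87.9 mmol/L × 136.09 g/mol × 0.522 L ÷ 1000 = 6.244 g
manganese chloride tetrahydrate: 21.8 mg/L × 0.522 L = 11.380 mg
ammonium chloride: V = C2·V2/C1 = 9.78 mM × 522 mL ÷ 1790 mM = 2.852 mL
dipotassium phosphate: 0.911 g per 100 mL × 522 mL ÷ 100 = 4.755 g
ferric ammonium citrate: 0.471 g/L × 0.522 L = 0.245862 g = 245.862 mg

cobalt chloride hexahydrate 9.239 mg; monopotassium phosphate 6.244 g; manganese chloride tetrahydrate 11.380 mg; ammonium chloride 2.852 mL; dipotassium phosphate 4.755 g; ferric ammonium citrate 245.862 mg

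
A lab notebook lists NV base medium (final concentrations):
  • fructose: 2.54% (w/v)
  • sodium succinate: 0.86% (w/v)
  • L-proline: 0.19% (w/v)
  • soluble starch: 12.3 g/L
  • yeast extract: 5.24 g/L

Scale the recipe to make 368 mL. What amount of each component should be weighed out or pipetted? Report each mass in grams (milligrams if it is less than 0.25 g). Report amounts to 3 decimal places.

fructose 9.347 g; sodium succinate 3.165 g; L-proline 0.699 g; soluble starch 4.526 g; yeast extract 1.928 g

Scale factor relative to 1 L: 0.368.
fructose: 2.54 g per 100 mL × 368 mL ÷ 100 = 9.347 g
sodium succinate: 0.86% w/v = 8.6 g/L → 8.6 × 0.368 L = 3.165 g
L-proline: 0.19% w/v = 1.9 g/L → 1.9 × 0.368 L = 0.699 g
soluble starch: 12.3 g/L × 0.368 L = 4.526 g
yeast extract: 5.24 g/L × 0.368 L = 1.928 g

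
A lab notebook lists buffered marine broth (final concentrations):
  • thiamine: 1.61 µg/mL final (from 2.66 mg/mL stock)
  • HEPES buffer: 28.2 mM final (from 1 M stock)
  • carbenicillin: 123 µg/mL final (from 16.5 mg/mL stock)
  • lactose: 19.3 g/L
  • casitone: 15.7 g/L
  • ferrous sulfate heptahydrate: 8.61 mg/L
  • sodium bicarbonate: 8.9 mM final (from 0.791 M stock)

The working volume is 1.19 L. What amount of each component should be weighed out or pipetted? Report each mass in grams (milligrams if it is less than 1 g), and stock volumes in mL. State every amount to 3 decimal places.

Working volume: 1.19 L.
thiamine: dilute stock: 1.61 µg/mL × 1190 mL ÷ 2660 µg/mL = 0.720 mL
HEPES buffer: dilute stock: 28.2 mM × 1190 mL ÷ 1000 mM = 33.558 mL
carbenicillin: C1V1 = C2V2 → 123 µg/mL × 1190 mL ÷ 16500 µg/mL = 8.871 mL
lactose: 19.3 g/L × 1.19 L = 22.967 g
casitone: 15.7 g/L × 1.19 L = 18.683 g
ferrous sulfate heptahydrate: 8.61 mg/L × 1.19 L = 10.246 mg
sodium bicarbonate: dilute stock: 8.9 mM × 1190 mL ÷ 791 mM = 13.389 mL

thiamine 0.720 mL; HEPES buffer 33.558 mL; carbenicillin 8.871 mL; lactose 22.967 g; casitone 18.683 g; ferrous sulfate heptahydrate 10.246 mg; sodium bicarbonate 13.389 mL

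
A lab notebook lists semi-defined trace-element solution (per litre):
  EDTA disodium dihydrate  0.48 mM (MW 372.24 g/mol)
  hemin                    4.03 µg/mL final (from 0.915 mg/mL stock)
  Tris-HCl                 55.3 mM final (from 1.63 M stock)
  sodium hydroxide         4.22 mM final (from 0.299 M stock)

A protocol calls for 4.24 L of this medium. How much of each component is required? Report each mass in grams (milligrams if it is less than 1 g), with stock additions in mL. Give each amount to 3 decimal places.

Scale factor relative to 1 L: 4.24.
EDTA disodium dihydrate: 0.48 mmol/L × 372.24 mg/mmol × 4.24 L = 757.583 mg
hemin: C1V1 = C2V2 → 4.03 µg/mL × 4240 mL ÷ 915 µg/mL = 18.675 mL
Tris-HCl: C1V1 = C2V2 → 55.3 mM × 4240 mL ÷ 1630 mM = 143.848 mL
sodium hydroxide: dilute stock: 4.22 mM × 4240 mL ÷ 299 mM = 59.842 mL

EDTA disodium dihydrate 757.583 mg; hemin 18.675 mL; Tris-HCl 143.848 mL; sodium hydroxide 59.842 mL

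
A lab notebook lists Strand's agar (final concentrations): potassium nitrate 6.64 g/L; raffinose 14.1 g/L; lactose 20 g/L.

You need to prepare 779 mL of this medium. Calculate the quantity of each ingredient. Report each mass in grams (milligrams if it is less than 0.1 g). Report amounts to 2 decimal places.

Scale factor relative to 1 L: 0.779.
potassium nitrate: 6.64 g/L × 0.779 L = 5.17 g
raffinose: 14.1 g/L × 0.779 L = 10.98 g
lactose: 20 g/L × 0.779 L = 15.58 g

potassium nitrate 5.17 g; raffinose 10.98 g; lactose 15.58 g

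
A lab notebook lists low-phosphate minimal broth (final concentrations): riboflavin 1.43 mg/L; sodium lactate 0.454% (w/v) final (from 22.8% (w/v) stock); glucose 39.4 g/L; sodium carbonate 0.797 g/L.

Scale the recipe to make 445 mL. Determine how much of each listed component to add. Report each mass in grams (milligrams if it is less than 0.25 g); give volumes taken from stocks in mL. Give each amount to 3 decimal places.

Scale factor relative to 1 L: 0.445.
riboflavin: 1.43 mg/L × 0.445 L = 0.636 mg
sodium lactate: C1V1 = C2V2 → 0.454% ÷ 22.8% × 445 mL = 8.861 mL
glucose: 39.4 g/L × 0.445 L = 17.533 g
sodium carbonate: 0.797 g/L × 0.445 L = 0.355 g

riboflavin 0.636 mg; sodium lactate 8.861 mL; glucose 17.533 g; sodium carbonate 0.355 g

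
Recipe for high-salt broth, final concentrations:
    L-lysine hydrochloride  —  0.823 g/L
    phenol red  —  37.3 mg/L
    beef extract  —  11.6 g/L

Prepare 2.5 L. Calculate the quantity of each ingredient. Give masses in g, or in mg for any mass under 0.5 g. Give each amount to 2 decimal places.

L-lysine hydrochloride 2.06 g; phenol red 93.25 mg; beef extract 29.00 g

Scale factor relative to 1 L: 2.5.
L-lysine hydrochloride: 0.823 g/L × 2.5 L = 2.06 g
phenol red: 37.3 mg/L × 2.5 L = 93.25 mg
beef extract: 11.6 g/L × 2.5 L = 29.00 g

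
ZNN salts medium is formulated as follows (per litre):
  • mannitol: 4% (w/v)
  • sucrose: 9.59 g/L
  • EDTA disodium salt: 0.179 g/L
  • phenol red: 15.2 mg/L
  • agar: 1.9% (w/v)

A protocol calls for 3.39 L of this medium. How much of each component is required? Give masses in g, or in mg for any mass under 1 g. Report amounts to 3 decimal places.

Scale factor relative to 1 L: 3.39.
mannitol: 4% w/v = 40 g/L → 40 × 3.39 L = 135.600 g
sucrose: 9.59 g/L × 3.39 L = 32.510 g
EDTA disodium salt: 0.179 g/L × 3.39 L = 0.60681 g = 606.810 mg
phenol red: 15.2 mg/L × 3.39 L = 51.528 mg
agar: 1.9% w/v = 19 g/L → 19 × 3.39 L = 64.410 g

mannitol 135.600 g; sucrose 32.510 g; EDTA disodium salt 606.810 mg; phenol red 51.528 mg; agar 64.410 g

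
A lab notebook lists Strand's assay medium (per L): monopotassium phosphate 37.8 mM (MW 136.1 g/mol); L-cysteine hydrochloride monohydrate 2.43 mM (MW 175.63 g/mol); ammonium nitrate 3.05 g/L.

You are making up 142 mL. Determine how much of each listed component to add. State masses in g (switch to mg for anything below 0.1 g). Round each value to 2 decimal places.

Target volume = 142 mL = 0.142 L.
monopotassium phosphate: 37.8 mmol/L × 136.1 g/mol × 0.142 L ÷ 1000 = 0.73 g
L-cysteine hydrochloride monohydrate: 2.43 mmol/L × 175.63 mg/mmol × 0.142 L = 60.60 mg
ammonium nitrate: 3.05 g/L × 0.142 L = 0.43 g

monopotassium phosphate 0.73 g; L-cysteine hydrochloride monohydrate 60.60 mg; ammonium nitrate 0.43 g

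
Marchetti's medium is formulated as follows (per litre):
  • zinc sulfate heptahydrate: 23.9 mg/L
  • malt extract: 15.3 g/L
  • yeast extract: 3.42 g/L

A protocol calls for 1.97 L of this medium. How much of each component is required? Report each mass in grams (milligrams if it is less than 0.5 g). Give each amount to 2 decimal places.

zinc sulfate heptahydrate 47.08 mg; malt extract 30.14 g; yeast extract 6.74 g

Working volume: 1.97 L.
zinc sulfate heptahydrate: 23.9 mg/L × 1.97 L = 47.08 mg
malt extract: 15.3 g/L × 1.97 L = 30.14 g
yeast extract: 3.42 g/L × 1.97 L = 6.74 g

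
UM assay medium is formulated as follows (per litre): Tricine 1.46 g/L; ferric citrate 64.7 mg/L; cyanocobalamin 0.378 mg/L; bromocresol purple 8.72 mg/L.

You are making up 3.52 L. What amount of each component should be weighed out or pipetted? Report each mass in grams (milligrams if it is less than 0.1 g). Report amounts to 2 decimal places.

Tricine 5.14 g; ferric citrate 0.23 g; cyanocobalamin 1.33 mg; bromocresol purple 30.69 mg

Working volume: 3.52 L.
Tricine: 1.46 g/L × 3.52 L = 5.14 g
ferric citrate: 64.7 mg/L × 3.52 L = 227.744 mg = 0.23 g
cyanocobalamin: 0.378 mg/L × 3.52 L = 1.33 mg
bromocresol purple: 8.72 mg/L × 3.52 L = 30.69 mg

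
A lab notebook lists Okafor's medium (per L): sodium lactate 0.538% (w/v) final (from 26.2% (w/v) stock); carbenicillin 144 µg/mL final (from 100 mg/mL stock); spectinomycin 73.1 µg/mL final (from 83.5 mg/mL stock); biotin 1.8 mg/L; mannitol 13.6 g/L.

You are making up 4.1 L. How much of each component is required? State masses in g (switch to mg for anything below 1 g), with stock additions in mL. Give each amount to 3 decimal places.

Working volume: 4.1 L.
sodium lactate: V = C2·V2/C1 = 0.538% ÷ 26.2% × 4100 mL = 84.191 mL
carbenicillin: V = C2·V2/C1 = 144 µg/mL × 4100 mL ÷ 100000 µg/mL = 5.904 mL
spectinomycin: C1V1 = C2V2 → 73.1 µg/mL × 4100 mL ÷ 83500 µg/mL = 3.589 mL
biotin: 1.8 mg/L × 4.1 L = 7.380 mg
mannitol: 13.6 g/L × 4.1 L = 55.760 g

sodium lactate 84.191 mL; carbenicillin 5.904 mL; spectinomycin 3.589 mL; biotin 7.380 mg; mannitol 55.760 g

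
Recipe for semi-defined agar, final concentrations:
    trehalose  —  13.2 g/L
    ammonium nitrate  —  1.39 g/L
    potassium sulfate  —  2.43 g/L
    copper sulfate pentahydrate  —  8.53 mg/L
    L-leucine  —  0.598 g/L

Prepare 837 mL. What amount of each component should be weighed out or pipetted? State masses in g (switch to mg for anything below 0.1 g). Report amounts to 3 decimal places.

Target volume = 837 mL = 0.837 L.
trehalose: 13.2 g/L × 0.837 L = 11.048 g
ammonium nitrate: 1.39 g/L × 0.837 L = 1.163 g
potassium sulfate: 2.43 g/L × 0.837 L = 2.034 g
copper sulfate pentahydrate: 8.53 mg/L × 0.837 L = 7.140 mg
L-leucine: 0.598 g/L × 0.837 L = 0.501 g

trehalose 11.048 g; ammonium nitrate 1.163 g; potassium sulfate 2.034 g; copper sulfate pentahydrate 7.140 mg; L-leucine 0.501 g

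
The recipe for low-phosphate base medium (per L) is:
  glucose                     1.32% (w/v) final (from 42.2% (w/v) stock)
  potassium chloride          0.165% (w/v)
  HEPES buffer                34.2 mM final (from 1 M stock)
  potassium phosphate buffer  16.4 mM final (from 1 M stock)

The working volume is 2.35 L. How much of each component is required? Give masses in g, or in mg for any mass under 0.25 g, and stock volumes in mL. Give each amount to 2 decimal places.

Scale factor relative to 1 L: 2.35.
glucose: V = C2·V2/C1 = 1.32% ÷ 42.2% × 2350 mL = 73.51 mL
potassium chloride: 0.165 g per 100 mL × 2350 mL ÷ 100 = 3.88 g
HEPES buffer: dilute stock: 34.2 mM × 2350 mL ÷ 1000 mM = 80.37 mL
potassium phosphate buffer: C1V1 = C2V2 → 16.4 mM × 2350 mL ÷ 1000 mM = 38.54 mL

glucose 73.51 mL; potassium chloride 3.88 g; HEPES buffer 80.37 mL; potassium phosphate buffer 38.54 mL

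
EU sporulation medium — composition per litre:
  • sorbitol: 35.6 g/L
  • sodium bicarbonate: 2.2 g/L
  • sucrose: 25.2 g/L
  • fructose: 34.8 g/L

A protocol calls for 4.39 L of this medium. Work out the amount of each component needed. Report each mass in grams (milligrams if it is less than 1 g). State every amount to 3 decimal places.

Working volume: 4.39 L.
sorbitol: 35.6 g/L × 4.39 L = 156.284 g
sodium bicarbonate: 2.2 g/L × 4.39 L = 9.658 g
sucrose: 25.2 g/L × 4.39 L = 110.628 g
fructose: 34.8 g/L × 4.39 L = 152.772 g

sorbitol 156.284 g; sodium bicarbonate 9.658 g; sucrose 110.628 g; fructose 152.772 g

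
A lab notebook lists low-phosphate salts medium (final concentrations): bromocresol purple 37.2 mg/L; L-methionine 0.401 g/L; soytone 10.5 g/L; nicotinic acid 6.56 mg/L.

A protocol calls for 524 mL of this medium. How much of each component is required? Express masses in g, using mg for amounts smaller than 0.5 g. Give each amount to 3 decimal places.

Working volume: 524 mL = 0.524 L.
bromocresol purple: 37.2 mg/L × 0.524 L = 19.493 mg
L-methionine: 0.401 g/L × 0.524 L = 0.210124 g = 210.124 mg
soytone: 10.5 g/L × 0.524 L = 5.502 g
nicotinic acid: 6.56 mg/L × 0.524 L = 3.437 mg

bromocresol purple 19.493 mg; L-methionine 210.124 mg; soytone 5.502 g; nicotinic acid 3.437 mg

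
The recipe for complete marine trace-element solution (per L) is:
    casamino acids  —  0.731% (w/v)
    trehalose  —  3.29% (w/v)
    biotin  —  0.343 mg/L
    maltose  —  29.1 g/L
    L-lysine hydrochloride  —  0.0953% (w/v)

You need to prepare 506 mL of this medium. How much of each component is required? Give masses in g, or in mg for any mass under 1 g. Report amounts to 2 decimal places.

Target volume = 506 mL = 0.506 L.
casamino acids: 0.731 g per 100 mL × 506 mL ÷ 100 = 3.70 g
trehalose: 3.29% w/v = 32.9 g/L → 32.9 × 0.506 L = 16.65 g
biotin: 0.343 mg/L × 0.506 L = 0.17 mg
maltose: 29.1 g/L × 0.506 L = 14.72 g
L-lysine hydrochloride: 0.0953% w/v = 0.953 g/L → 0.953 × 0.506 L = 0.482218 g = 482.22 mg

casamino acids 3.70 g; trehalose 16.65 g; biotin 0.17 mg; maltose 14.72 g; L-lysine hydrochloride 482.22 mg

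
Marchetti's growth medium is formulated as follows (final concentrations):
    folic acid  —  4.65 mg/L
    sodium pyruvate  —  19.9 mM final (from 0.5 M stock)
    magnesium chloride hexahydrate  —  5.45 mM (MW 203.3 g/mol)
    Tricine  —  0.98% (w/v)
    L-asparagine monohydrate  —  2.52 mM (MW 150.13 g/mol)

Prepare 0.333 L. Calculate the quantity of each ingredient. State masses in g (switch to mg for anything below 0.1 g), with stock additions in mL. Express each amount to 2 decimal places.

Working volume: 0.333 L.
folic acid: 4.65 mg/L × 0.333 L = 1.55 mg
sodium pyruvate: V = C2·V2/C1 = 19.9 mM × 333 mL ÷ 500 mM = 13.25 mL
magnesium chloride hexahydrate: 5.45 mmol/L × 203.3 g/mol × 0.333 L ÷ 1000 = 0.37 g
Tricine: 0.98 g per 100 mL × 333 mL ÷ 100 = 3.26 g
L-asparagine monohydrate: 2.52 mmol/L × 150.13 g/mol × 0.333 L ÷ 1000 = 0.13 g

folic acid 1.55 mg; sodium pyruvate 13.25 mL; magnesium chloride hexahydrate 0.37 g; Tricine 3.26 g; L-asparagine monohydrate 0.13 g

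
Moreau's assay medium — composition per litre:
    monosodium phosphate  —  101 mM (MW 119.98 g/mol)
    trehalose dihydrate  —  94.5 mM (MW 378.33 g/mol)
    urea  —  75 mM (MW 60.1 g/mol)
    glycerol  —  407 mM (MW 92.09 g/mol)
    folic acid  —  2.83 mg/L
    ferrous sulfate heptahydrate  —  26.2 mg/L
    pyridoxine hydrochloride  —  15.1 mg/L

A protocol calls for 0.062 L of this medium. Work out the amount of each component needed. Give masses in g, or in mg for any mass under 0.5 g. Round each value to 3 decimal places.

monosodium phosphate 0.751 g; trehalose dihydrate 2.217 g; urea 279.465 mg; glycerol 2.324 g; folic acid 0.175 mg; ferrous sulfate heptahydrate 1.624 mg; pyridoxine hydrochloride 0.936 mg

Scale factor relative to 1 L: 0.062.
monosodium phosphate: 101 mmol/L × 119.98 g/mol × 0.062 L ÷ 1000 = 0.751 g
trehalose dihydrate: 94.5 mmol/L × 378.33 g/mol × 0.062 L ÷ 1000 = 2.217 g
urea: 75 mmol/L × 60.1 mg/mmol × 0.062 L = 279.465 mg
glycerol: 407 mmol/L × 92.09 g/mol × 0.062 L ÷ 1000 = 2.324 g
folic acid: 2.83 mg/L × 0.062 L = 0.175 mg
ferrous sulfate heptahydrate: 26.2 mg/L × 0.062 L = 1.624 mg
pyridoxine hydrochloride: 15.1 mg/L × 0.062 L = 0.936 mg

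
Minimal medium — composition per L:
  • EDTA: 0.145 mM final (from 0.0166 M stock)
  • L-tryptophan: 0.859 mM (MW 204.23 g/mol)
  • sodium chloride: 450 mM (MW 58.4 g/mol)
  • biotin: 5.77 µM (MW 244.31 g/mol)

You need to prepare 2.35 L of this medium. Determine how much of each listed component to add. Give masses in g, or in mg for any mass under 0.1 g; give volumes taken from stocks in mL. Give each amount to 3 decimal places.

Scale factor relative to 1 L: 2.35.
EDTA: V = C2·V2/C1 = 0.145 mM × 2350 mL ÷ 16.6 mM = 20.527 mL
L-tryptophan: 0.859 mmol/L × 204.23 g/mol × 2.35 L ÷ 1000 = 0.412 g
sodium chloride: 450 mmol/L × 58.4 g/mol × 2.35 L ÷ 1000 = 61.758 g
biotin: 5.77 µmol/L × 244.31 g/mol × 2.35 L ÷ 1000 = 3.313 mg

EDTA 20.527 mL; L-tryptophan 0.412 g; sodium chloride 61.758 g; biotin 3.313 mg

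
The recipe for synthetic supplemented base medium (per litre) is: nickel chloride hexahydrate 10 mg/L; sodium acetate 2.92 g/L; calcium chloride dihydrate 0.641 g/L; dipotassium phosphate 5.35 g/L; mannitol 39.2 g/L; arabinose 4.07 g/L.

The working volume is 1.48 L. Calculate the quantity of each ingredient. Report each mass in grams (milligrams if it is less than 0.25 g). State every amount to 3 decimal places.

nickel chloride hexahydrate 14.800 mg; sodium acetate 4.322 g; calcium chloride dihydrate 0.949 g; dipotassium phosphate 7.918 g; mannitol 58.016 g; arabinose 6.024 g

Scale factor relative to 1 L: 1.48.
nickel chloride hexahydrate: 10 mg/L × 1.48 L = 14.800 mg
sodium acetate: 2.92 g/L × 1.48 L = 4.322 g
calcium chloride dihydrate: 0.641 g/L × 1.48 L = 0.949 g
dipotassium phosphate: 5.35 g/L × 1.48 L = 7.918 g
mannitol: 39.2 g/L × 1.48 L = 58.016 g
arabinose: 4.07 g/L × 1.48 L = 6.024 g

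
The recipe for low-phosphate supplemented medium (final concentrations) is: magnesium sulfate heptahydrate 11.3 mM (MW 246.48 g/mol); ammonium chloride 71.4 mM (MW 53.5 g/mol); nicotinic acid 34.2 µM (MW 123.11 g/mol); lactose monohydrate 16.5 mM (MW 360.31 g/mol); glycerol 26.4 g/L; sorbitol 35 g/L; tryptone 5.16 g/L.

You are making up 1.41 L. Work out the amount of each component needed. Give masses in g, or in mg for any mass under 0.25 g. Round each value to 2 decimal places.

magnesium sulfate heptahydrate 3.93 g; ammonium chloride 5.39 g; nicotinic acid 5.94 mg; lactose monohydrate 8.38 g; glycerol 37.22 g; sorbitol 49.35 g; tryptone 7.28 g

Scale factor relative to 1 L: 1.41.
magnesium sulfate heptahydrate: 11.3 mmol/L × 246.48 g/mol × 1.41 L ÷ 1000 = 3.93 g
ammonium chloride: 71.4 mmol/L × 53.5 g/mol × 1.41 L ÷ 1000 = 5.39 g
nicotinic acid: 34.2 µmol/L × 123.11 g/mol × 1.41 L ÷ 1000 = 5.94 mg
lactose monohydrate: 16.5 mmol/L × 360.31 g/mol × 1.41 L ÷ 1000 = 8.38 g
glycerol: 26.4 g/L × 1.41 L = 37.22 g
sorbitol: 35 g/L × 1.41 L = 49.35 g
tryptone: 5.16 g/L × 1.41 L = 7.28 g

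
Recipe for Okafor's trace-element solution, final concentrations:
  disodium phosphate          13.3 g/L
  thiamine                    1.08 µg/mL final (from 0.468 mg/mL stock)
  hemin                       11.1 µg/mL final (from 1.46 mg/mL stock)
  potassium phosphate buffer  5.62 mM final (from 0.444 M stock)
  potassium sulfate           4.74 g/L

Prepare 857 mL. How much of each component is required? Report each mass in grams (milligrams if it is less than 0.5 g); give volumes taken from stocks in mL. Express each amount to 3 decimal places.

disodium phosphate 11.398 g; thiamine 1.978 mL; hemin 6.516 mL; potassium phosphate buffer 10.848 mL; potassium sulfate 4.062 g

Working volume: 857 mL = 0.857 L.
disodium phosphate: 13.3 g/L × 0.857 L = 11.398 g
thiamine: V = C2·V2/C1 = 1.08 µg/mL × 857 mL ÷ 468 µg/mL = 1.978 mL
hemin: dilute stock: 11.1 µg/mL × 857 mL ÷ 1460 µg/mL = 6.516 mL
potassium phosphate buffer: C1V1 = C2V2 → 5.62 mM × 857 mL ÷ 444 mM = 10.848 mL
potassium sulfate: 4.74 g/L × 0.857 L = 4.062 g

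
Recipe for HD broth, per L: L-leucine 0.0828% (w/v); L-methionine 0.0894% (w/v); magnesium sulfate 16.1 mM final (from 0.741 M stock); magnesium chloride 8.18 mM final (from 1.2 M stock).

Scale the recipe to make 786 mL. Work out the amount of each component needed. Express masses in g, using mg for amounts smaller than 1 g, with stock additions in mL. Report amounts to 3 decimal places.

Working volume: 786 mL = 0.786 L.
L-leucine: 0.0828 g per 100 mL × 786 mL ÷ 100 = 0.650808 g = 650.808 mg
L-methionine: 0.0894 g per 100 mL × 786 mL ÷ 100 = 0.702684 g = 702.684 mg
magnesium sulfate: dilute stock: 16.1 mM × 786 mL ÷ 741 mM = 17.078 mL
magnesium chloride: dilute stock: 8.18 mM × 786 mL ÷ 1200 mM = 5.358 mL

L-leucine 650.808 mg; L-methionine 702.684 mg; magnesium sulfate 17.078 mL; magnesium chloride 5.358 mL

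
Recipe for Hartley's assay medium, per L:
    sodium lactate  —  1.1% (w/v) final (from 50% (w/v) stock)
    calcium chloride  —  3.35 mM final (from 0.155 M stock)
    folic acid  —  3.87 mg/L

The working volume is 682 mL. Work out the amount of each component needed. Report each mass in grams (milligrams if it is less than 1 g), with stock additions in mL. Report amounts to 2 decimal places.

sodium lactate 15.00 mL; calcium chloride 14.74 mL; folic acid 2.64 mg

Scale factor relative to 1 L: 0.682.
sodium lactate: dilute stock: 1.1% ÷ 50% × 682 mL = 15.00 mL
calcium chloride: dilute stock: 3.35 mM × 682 mL ÷ 155 mM = 14.74 mL
folic acid: 3.87 mg/L × 0.682 L = 2.64 mg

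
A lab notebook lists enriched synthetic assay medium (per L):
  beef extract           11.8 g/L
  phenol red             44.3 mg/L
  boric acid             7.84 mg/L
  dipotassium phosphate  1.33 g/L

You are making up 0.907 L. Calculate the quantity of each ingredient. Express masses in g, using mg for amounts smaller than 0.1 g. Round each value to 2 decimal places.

beef extract 10.70 g; phenol red 40.18 mg; boric acid 7.11 mg; dipotassium phosphate 1.21 g

Working volume: 0.907 L.
beef extract: 11.8 g/L × 0.907 L = 10.70 g
phenol red: 44.3 mg/L × 0.907 L = 40.18 mg
boric acid: 7.84 mg/L × 0.907 L = 7.11 mg
dipotassium phosphate: 1.33 g/L × 0.907 L = 1.21 g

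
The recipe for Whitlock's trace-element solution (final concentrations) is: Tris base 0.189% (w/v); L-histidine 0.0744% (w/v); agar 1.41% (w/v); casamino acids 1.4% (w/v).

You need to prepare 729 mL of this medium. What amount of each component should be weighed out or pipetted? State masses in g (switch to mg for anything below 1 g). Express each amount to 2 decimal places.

Target volume = 729 mL = 0.729 L.
Tris base: 0.189 g per 100 mL × 729 mL ÷ 100 = 1.38 g
L-histidine: 0.0744% w/v = 0.744 g/L → 0.744 × 0.729 L = 0.542376 g = 542.38 mg
agar: 1.41% w/v = 14.1 g/L → 14.1 × 0.729 L = 10.28 g
casamino acids: 1.4 g per 100 mL × 729 mL ÷ 100 = 10.21 g

Tris base 1.38 g; L-histidine 542.38 mg; agar 10.28 g; casamino acids 10.21 g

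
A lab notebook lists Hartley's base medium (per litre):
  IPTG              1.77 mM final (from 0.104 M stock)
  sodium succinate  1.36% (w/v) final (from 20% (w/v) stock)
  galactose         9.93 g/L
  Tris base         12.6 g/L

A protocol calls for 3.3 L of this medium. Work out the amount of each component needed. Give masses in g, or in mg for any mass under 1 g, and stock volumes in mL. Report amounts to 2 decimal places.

Working volume: 3.3 L.
IPTG: dilute stock: 1.77 mM × 3300 mL ÷ 104 mM = 56.16 mL
sodium succinate: V = C2·V2/C1 = 1.36% ÷ 20% × 3300 mL = 224.40 mL
galactose: 9.93 g/L × 3.3 L = 32.77 g
Tris base: 12.6 g/L × 3.3 L = 41.58 g

IPTG 56.16 mL; sodium succinate 224.40 mL; galactose 32.77 g; Tris base 41.58 g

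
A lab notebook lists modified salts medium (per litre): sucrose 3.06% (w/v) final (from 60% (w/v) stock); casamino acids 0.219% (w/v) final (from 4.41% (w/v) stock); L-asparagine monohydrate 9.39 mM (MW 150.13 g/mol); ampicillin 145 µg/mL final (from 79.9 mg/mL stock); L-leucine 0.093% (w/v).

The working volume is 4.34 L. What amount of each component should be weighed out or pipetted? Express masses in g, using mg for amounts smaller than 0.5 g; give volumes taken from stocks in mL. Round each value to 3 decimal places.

Scale factor relative to 1 L: 4.34.
sucrose: dilute stock: 3.06% ÷ 60% × 4340 mL = 221.340 mL
casamino acids: dilute stock: 0.219% ÷ 4.41% × 4340 mL = 215.524 mL
L-asparagine monohydrate: 9.39 mmol/L × 150.13 g/mol × 4.34 L ÷ 1000 = 6.118 g
ampicillin: C1V1 = C2V2 → 145 µg/mL × 4340 mL ÷ 79900 µg/mL = 7.876 mL
L-leucine: 0.093% w/v = 0.93 g/L → 0.93 × 4.34 L = 4.036 g

sucrose 221.340 mL; casamino acids 215.524 mL; L-asparagine monohydrate 6.118 g; ampicillin 7.876 mL; L-leucine 4.036 g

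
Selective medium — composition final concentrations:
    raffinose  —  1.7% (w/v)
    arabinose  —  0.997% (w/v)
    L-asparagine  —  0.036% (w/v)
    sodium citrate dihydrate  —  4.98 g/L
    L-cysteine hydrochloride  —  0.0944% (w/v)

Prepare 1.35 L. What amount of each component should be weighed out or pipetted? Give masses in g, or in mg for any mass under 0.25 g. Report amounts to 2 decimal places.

raffinose 22.95 g; arabinose 13.46 g; L-asparagine 0.49 g; sodium citrate dihydrate 6.72 g; L-cysteine hydrochloride 1.27 g

Scale factor relative to 1 L: 1.35.
raffinose: 1.7% w/v = 17 g/L → 17 × 1.35 L = 22.95 g
arabinose: 0.997% w/v = 9.97 g/L → 9.97 × 1.35 L = 13.46 g
L-asparagine: 0.036 g per 100 mL × 1350 mL ÷ 100 = 0.49 g
sodium citrate dihydrate: 4.98 g/L × 1.35 L = 6.72 g
L-cysteine hydrochloride: 0.0944 g per 100 mL × 1350 mL ÷ 100 = 1.27 g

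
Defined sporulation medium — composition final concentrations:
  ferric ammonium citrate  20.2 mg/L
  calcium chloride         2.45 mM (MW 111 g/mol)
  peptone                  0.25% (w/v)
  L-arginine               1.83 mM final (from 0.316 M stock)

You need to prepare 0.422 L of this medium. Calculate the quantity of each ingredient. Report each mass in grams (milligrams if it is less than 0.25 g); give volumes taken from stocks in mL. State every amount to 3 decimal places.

Working volume: 0.422 L.
ferric ammonium citrate: 20.2 mg/L × 0.422 L = 8.524 mg
calcium chloride: 2.45 mmol/L × 111 mg/mmol × 0.422 L = 114.763 mg
peptone: 0.25 g per 100 mL × 422 mL ÷ 100 = 1.055 g
L-arginine: C1V1 = C2V2 → 1.83 mM × 422 mL ÷ 316 mM = 2.444 mL

ferric ammonium citrate 8.524 mg; calcium chloride 114.763 mg; peptone 1.055 g; L-arginine 2.444 mL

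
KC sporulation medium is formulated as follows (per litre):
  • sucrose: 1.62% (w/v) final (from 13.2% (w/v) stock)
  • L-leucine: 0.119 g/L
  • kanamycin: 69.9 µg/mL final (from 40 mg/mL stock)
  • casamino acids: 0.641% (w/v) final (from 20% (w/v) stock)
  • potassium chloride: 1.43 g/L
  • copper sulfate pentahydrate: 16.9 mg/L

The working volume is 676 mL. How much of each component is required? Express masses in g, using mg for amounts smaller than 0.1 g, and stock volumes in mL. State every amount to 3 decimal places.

sucrose 82.964 mL; L-leucine 80.444 mg; kanamycin 1.181 mL; casamino acids 21.666 mL; potassium chloride 0.967 g; copper sulfate pentahydrate 11.424 mg

Working volume: 676 mL = 0.676 L.
sucrose: C1V1 = C2V2 → 1.62% ÷ 13.2% × 676 mL = 82.964 mL
L-leucine: 0.119 g/L × 0.676 L = 0.080444 g = 80.444 mg
kanamycin: C1V1 = C2V2 → 69.9 µg/mL × 676 mL ÷ 40000 µg/mL = 1.181 mL
casamino acids: dilute stock: 0.641% ÷ 20% × 676 mL = 21.666 mL
potassium chloride: 1.43 g/L × 0.676 L = 0.967 g
copper sulfate pentahydrate: 16.9 mg/L × 0.676 L = 11.424 mg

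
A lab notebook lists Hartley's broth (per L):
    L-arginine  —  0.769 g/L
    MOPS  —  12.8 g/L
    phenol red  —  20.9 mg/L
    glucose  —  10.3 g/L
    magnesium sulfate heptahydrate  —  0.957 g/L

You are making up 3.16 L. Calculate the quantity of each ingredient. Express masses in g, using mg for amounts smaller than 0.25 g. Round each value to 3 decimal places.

Working volume: 3.16 L.
L-arginine: 0.769 g/L × 3.16 L = 2.430 g
MOPS: 12.8 g/L × 3.16 L = 40.448 g
phenol red: 20.9 mg/L × 3.16 L = 66.044 mg
glucose: 10.3 g/L × 3.16 L = 32.548 g
magnesium sulfate heptahydrate: 0.957 g/L × 3.16 L = 3.024 g

L-arginine 2.430 g; MOPS 40.448 g; phenol red 66.044 mg; glucose 32.548 g; magnesium sulfate heptahydrate 3.024 g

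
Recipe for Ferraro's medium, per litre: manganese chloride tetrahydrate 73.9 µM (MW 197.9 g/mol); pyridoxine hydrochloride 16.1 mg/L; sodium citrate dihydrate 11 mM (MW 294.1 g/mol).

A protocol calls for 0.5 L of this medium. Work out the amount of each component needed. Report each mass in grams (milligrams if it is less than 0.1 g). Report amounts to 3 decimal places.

manganese chloride tetrahydrate 7.312 mg; pyridoxine hydrochloride 8.050 mg; sodium citrate dihydrate 1.618 g

Working volume: 0.5 L.
manganese chloride tetrahydrate: 73.9 µmol/L × 197.9 g/mol × 0.5 L ÷ 1000 = 7.312 mg
pyridoxine hydrochloride: 16.1 mg/L × 0.5 L = 8.050 mg
sodium citrate dihydrate: 11 mmol/L × 294.1 g/mol × 0.5 L ÷ 1000 = 1.618 g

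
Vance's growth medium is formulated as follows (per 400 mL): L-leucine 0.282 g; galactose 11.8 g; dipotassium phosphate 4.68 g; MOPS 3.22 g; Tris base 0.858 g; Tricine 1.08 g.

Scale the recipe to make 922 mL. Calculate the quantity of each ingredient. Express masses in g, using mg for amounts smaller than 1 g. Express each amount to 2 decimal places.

L-leucine 650.01 mg; galactose 27.20 g; dipotassium phosphate 10.79 g; MOPS 7.42 g; Tris base 1.98 g; Tricine 2.49 g

Ratio of target to recipe volume: 922 / 400 = 2.305.
L-leucine: 0.282 g × (922 mL / 400 mL) = 0.65001 g = 650.01 mg
galactose: 11.8 g × (922 mL / 400 mL) = 27.20 g
dipotassium phosphate: 4.68 g × (922 mL / 400 mL) = 10.79 g
MOPS: 3.22 g × (922 mL / 400 mL) = 7.42 g
Tris base: 0.858 g × (922 mL / 400 mL) = 1.98 g
Tricine: 1.08 g × (922 mL / 400 mL) = 2.49 g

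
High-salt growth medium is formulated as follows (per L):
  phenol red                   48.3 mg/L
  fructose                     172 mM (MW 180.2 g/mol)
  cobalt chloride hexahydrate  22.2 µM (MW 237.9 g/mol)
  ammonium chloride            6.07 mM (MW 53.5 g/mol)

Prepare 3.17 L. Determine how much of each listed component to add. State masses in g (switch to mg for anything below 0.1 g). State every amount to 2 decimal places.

phenol red 0.15 g; fructose 98.25 g; cobalt chloride hexahydrate 16.74 mg; ammonium chloride 1.03 g

Working volume: 3.17 L.
phenol red: 48.3 mg/L × 3.17 L = 153.111 mg = 0.15 g
fructose: 172 mmol/L × 180.2 g/mol × 3.17 L ÷ 1000 = 98.25 g
cobalt chloride hexahydrate: 22.2 µmol/L × 237.9 g/mol × 3.17 L ÷ 1000 = 16.74 mg
ammonium chloride: 6.07 mmol/L × 53.5 g/mol × 3.17 L ÷ 1000 = 1.03 g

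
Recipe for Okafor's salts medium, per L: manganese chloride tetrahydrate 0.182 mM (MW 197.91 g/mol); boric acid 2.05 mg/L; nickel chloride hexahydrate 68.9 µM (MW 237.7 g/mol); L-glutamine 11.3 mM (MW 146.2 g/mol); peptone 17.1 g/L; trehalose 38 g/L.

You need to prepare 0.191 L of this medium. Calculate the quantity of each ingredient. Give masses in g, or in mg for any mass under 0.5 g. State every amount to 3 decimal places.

manganese chloride tetrahydrate 6.880 mg; boric acid 0.392 mg; nickel chloride hexahydrate 3.128 mg; L-glutamine 315.543 mg; peptone 3.266 g; trehalose 7.258 g

Scale factor relative to 1 L: 0.191.
manganese chloride tetrahydrate: 0.182 mmol/L × 197.91 mg/mmol × 0.191 L = 6.880 mg
boric acid: 2.05 mg/L × 0.191 L = 0.392 mg
nickel chloride hexahydrate: 68.9 µmol/L × 237.7 g/mol × 0.191 L ÷ 1000 = 3.128 mg
L-glutamine: 11.3 mmol/L × 146.2 mg/mmol × 0.191 L = 315.543 mg
peptone: 17.1 g/L × 0.191 L = 3.266 g
trehalose: 38 g/L × 0.191 L = 7.258 g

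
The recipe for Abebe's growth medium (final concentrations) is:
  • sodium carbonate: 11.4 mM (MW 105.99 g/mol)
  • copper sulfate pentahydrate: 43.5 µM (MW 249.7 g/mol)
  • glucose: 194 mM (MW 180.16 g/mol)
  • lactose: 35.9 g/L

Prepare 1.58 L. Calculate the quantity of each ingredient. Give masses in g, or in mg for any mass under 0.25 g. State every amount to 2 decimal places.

Scale factor relative to 1 L: 1.58.
sodium carbonate: 11.4 mmol/L × 105.99 g/mol × 1.58 L ÷ 1000 = 1.91 g
copper sulfate pentahydrate: 43.5 µmol/L × 249.7 g/mol × 1.58 L ÷ 1000 = 17.16 mg
glucose: 194 mmol/L × 180.16 g/mol × 1.58 L ÷ 1000 = 55.22 g
lactose: 35.9 g/L × 1.58 L = 56.72 g

sodium carbonate 1.91 g; copper sulfate pentahydrate 17.16 mg; glucose 55.22 g; lactose 56.72 g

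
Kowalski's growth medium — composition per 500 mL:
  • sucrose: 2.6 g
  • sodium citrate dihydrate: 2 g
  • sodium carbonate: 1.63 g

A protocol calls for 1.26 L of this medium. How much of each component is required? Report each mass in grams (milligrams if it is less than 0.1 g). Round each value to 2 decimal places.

Scale factor = 1260 mL / 500 mL = 2.52.
sucrose: 2.6 g × (1260 mL / 500 mL) = 6.55 g
sodium citrate dihydrate: 2 g × (1260 mL / 500 mL) = 5.04 g
sodium carbonate: 1.63 g × (1260 mL / 500 mL) = 4.11 g

sucrose 6.55 g; sodium citrate dihydrate 5.04 g; sodium carbonate 4.11 g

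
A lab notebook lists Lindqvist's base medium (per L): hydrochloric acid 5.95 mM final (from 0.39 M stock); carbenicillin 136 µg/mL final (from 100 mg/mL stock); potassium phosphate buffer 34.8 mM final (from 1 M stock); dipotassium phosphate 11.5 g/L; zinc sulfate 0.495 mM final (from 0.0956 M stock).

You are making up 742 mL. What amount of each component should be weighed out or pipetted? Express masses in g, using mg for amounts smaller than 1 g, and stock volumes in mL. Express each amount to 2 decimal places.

hydrochloric acid 11.32 mL; carbenicillin 1.01 mL; potassium phosphate buffer 25.82 mL; dipotassium phosphate 8.53 g; zinc sulfate 3.84 mL

Scale factor relative to 1 L: 0.742.
hydrochloric acid: V = C2·V2/C1 = 5.95 mM × 742 mL ÷ 390 mM = 11.32 mL
carbenicillin: V = C2·V2/C1 = 136 µg/mL × 742 mL ÷ 100000 µg/mL = 1.01 mL
potassium phosphate buffer: dilute stock: 34.8 mM × 742 mL ÷ 1000 mM = 25.82 mL
dipotassium phosphate: 11.5 g/L × 0.742 L = 8.53 g
zinc sulfate: V = C2·V2/C1 = 0.495 mM × 742 mL ÷ 95.6 mM = 3.84 mL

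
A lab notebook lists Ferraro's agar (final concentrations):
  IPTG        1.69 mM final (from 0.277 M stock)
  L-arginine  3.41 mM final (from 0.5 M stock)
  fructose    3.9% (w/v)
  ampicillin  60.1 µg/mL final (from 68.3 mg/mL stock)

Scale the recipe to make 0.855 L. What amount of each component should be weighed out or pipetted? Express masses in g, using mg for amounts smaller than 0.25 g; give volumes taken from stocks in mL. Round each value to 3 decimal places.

IPTG 5.216 mL; L-arginine 5.831 mL; fructose 33.345 g; ampicillin 0.752 mL

Working volume: 0.855 L.
IPTG: C1V1 = C2V2 → 1.69 mM × 855 mL ÷ 277 mM = 5.216 mL
L-arginine: V = C2·V2/C1 = 3.41 mM × 855 mL ÷ 500 mM = 5.831 mL
fructose: 3.9% w/v = 39 g/L → 39 × 0.855 L = 33.345 g
ampicillin: dilute stock: 60.1 µg/mL × 855 mL ÷ 68300 µg/mL = 0.752 mL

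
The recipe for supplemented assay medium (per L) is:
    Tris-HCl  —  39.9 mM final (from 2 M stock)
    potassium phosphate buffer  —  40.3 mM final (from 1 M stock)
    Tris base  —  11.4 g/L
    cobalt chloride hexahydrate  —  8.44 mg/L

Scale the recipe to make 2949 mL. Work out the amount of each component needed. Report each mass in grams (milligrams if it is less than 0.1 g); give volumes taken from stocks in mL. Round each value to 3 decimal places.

Tris-HCl 58.833 mL; potassium phosphate buffer 118.845 mL; Tris base 33.619 g; cobalt chloride hexahydrate 24.890 mg

Scale factor relative to 1 L: 2.949.
Tris-HCl: dilute stock: 39.9 mM × 2949 mL ÷ 2000 mM = 58.833 mL
potassium phosphate buffer: C1V1 = C2V2 → 40.3 mM × 2949 mL ÷ 1000 mM = 118.845 mL
Tris base: 11.4 g/L × 2.949 L = 33.619 g
cobalt chloride hexahydrate: 8.44 mg/L × 2.949 L = 24.890 mg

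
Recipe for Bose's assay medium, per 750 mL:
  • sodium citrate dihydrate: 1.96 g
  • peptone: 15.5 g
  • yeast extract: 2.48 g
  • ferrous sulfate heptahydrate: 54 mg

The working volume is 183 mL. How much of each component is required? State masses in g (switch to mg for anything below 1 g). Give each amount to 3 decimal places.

sodium citrate dihydrate 478.240 mg; peptone 3.782 g; yeast extract 605.120 mg; ferrous sulfate heptahydrate 13.176 mg

Ratio of target to recipe volume: 183 / 750 = 0.244.
sodium citrate dihydrate: 1.96 g × (183 mL / 750 mL) = 0.47824 g = 478.240 mg
peptone: 15.5 g × (183 mL / 750 mL) = 3.782 g
yeast extract: 2.48 g × (183 mL / 750 mL) = 0.60512 g = 605.120 mg
ferrous sulfate heptahydrate: 54 mg × (183 mL / 750 mL) = 13.176 mg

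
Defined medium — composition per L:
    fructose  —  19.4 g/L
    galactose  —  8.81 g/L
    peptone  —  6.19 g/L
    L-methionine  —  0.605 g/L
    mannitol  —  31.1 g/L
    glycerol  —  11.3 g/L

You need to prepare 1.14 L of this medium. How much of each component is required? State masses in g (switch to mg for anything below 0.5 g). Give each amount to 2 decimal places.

fructose 22.12 g; galactose 10.04 g; peptone 7.06 g; L-methionine 0.69 g; mannitol 35.45 g; glycerol 12.88 g

Scale factor relative to 1 L: 1.14.
fructose: 19.4 g/L × 1.14 L = 22.12 g
galactose: 8.81 g/L × 1.14 L = 10.04 g
peptone: 6.19 g/L × 1.14 L = 7.06 g
L-methionine: 0.605 g/L × 1.14 L = 0.69 g
mannitol: 31.1 g/L × 1.14 L = 35.45 g
glycerol: 11.3 g/L × 1.14 L = 12.88 g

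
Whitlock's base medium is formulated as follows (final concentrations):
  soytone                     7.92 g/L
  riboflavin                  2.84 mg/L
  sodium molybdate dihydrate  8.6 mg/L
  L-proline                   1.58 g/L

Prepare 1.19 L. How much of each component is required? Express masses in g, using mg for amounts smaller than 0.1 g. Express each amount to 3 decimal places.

soytone 9.425 g; riboflavin 3.380 mg; sodium molybdate dihydrate 10.234 mg; L-proline 1.880 g

Working volume: 1.19 L.
soytone: 7.92 g/L × 1.19 L = 9.425 g
riboflavin: 2.84 mg/L × 1.19 L = 3.380 mg
sodium molybdate dihydrate: 8.6 mg/L × 1.19 L = 10.234 mg
L-proline: 1.58 g/L × 1.19 L = 1.880 g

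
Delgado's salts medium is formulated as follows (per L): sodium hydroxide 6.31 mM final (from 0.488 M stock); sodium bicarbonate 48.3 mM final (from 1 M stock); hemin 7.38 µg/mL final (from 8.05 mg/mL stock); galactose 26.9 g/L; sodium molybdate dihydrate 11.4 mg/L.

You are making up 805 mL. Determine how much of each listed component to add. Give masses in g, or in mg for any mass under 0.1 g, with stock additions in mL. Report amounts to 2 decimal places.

Working volume: 805 mL = 0.805 L.
sodium hydroxide: C1V1 = C2V2 → 6.31 mM × 805 mL ÷ 488 mM = 10.41 mL
sodium bicarbonate: V = C2·V2/C1 = 48.3 mM × 805 mL ÷ 1000 mM = 38.88 mL
hemin: V = C2·V2/C1 = 7.38 µg/mL × 805 mL ÷ 8050 µg/mL = 0.74 mL
galactose: 26.9 g/L × 0.805 L = 21.65 g
sodium molybdate dihydrate: 11.4 mg/L × 0.805 L = 9.18 mg

sodium hydroxide 10.41 mL; sodium bicarbonate 38.88 mL; hemin 0.74 mL; galactose 21.65 g; sodium molybdate dihydrate 9.18 mg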